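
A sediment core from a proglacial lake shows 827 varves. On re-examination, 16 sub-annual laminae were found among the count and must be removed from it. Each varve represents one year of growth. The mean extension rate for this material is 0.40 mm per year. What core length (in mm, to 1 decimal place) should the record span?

324.4 mm

Correcting the raw count gives 827 − 16 = 811 true varves.
Length ≈ 0.40 × 811 = 324.4 mm.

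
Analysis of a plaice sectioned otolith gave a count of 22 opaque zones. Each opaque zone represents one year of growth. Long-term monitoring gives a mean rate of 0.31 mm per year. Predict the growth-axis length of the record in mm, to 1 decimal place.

The record spans 22 years at 0.31 mm per year.
Predicted length = 0.31 mm/year × 22 years = 6.8 mm.

6.8 mm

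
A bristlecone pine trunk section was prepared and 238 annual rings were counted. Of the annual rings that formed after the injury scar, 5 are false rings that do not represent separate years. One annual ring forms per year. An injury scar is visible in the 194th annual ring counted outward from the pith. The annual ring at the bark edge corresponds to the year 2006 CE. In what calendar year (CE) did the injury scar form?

1967 CE

Between annual ring 194 and the bark edge there are 238 − 194 = 44 annual rings.
44 − 5 false = 39 true annual rings after the injury scar.
2006 − 39 = 1967 CE.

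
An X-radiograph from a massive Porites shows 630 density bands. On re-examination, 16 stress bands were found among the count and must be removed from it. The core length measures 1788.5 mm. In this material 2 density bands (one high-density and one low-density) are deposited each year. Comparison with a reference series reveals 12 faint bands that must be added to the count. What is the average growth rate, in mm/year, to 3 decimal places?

Correcting the raw count gives 630 − 16 + 12 = 626 true density bands.
With 2 density bands per year, 626 / 2 = 313 years.
Extension rate ≈ 1788.5 / 313 = 5.714 mm/year.

5.714 mm/year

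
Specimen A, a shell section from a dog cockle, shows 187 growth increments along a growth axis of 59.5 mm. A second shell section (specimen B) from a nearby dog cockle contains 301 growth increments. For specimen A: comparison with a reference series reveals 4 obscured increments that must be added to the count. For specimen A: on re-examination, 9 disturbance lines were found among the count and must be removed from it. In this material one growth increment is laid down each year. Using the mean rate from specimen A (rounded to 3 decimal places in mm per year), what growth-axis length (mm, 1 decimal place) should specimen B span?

Specimen A: correcting the raw count gives 187 − 9 + 4 = 182 true growth increments.
A: 59.5 mm over 182 years gives 59.5 / 182 ≈ 0.327 mm/year.
For B, 0.327 mm/year × 301 years = 98.4 mm.

98.4 mm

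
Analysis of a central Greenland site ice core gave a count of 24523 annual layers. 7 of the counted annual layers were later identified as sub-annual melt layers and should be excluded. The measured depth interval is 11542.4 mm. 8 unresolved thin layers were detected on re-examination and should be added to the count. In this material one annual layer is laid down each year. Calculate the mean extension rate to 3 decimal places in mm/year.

0.471 mm/year

Adjusted count: 24523 − 7 + 8 = 24524 annual layers.
Extension rate ≈ 11542.4 / 24524 = 0.471 mm/year.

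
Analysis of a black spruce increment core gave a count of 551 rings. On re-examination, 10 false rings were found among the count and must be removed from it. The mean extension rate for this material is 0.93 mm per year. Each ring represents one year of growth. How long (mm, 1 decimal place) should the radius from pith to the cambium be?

503.1 mm

After corrections the count is 551 − 10 = 541 rings.
Length ≈ 0.93 × 541 = 503.1 mm.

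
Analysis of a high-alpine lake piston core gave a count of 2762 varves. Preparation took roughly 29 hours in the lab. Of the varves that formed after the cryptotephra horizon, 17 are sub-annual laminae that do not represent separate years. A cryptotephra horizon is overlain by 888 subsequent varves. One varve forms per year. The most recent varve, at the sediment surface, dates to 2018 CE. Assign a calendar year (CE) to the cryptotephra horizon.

There are 888 varves younger than the cryptotephra horizon.
888 − 17 false = 871 true varves after the cryptotephra horizon.
2018 − 871 = 1147 CE.

1147 CE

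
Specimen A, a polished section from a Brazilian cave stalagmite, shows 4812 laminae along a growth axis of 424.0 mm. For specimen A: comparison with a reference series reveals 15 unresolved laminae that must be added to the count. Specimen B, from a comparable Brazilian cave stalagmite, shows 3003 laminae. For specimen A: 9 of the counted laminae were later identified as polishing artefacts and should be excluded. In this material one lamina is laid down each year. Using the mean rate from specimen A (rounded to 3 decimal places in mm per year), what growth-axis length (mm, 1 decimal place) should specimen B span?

Specimen A: true lamina count = 4812 − 9 + 15 = 4818.
A: Mean rate = 424.0 mm / 4818 years ≈ 0.088 mm/year.
Length of B = 0.088 × 3003 = 264.3 mm.

264.3 mm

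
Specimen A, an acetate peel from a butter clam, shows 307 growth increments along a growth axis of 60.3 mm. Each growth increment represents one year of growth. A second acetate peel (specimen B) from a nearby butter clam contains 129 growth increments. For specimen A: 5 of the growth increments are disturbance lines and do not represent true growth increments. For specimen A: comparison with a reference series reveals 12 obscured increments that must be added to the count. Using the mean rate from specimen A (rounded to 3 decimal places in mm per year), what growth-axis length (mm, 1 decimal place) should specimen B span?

24.8 mm

Specimen A: true growth increment count = 307 − 5 + 12 = 314.
A: Extension rate ≈ 60.3 / 314 = 0.192 mm per year.
Length of B = 0.192 × 129 = 24.8 mm.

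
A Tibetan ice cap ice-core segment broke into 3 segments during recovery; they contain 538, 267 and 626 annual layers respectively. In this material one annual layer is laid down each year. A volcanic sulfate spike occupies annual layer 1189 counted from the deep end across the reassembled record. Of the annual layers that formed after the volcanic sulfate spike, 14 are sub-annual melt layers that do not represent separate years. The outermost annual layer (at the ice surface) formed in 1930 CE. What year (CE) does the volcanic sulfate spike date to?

Total annual layers = 538 + 267 + 626 = 1431.
1431 − 1189 = 242 annual layers lie beyond the volcanic sulfate spike toward the ice surface.
242 − 14 false = 228 true annual layers after the volcanic sulfate spike.
1930 − 228 = 1702 CE.

1702 CE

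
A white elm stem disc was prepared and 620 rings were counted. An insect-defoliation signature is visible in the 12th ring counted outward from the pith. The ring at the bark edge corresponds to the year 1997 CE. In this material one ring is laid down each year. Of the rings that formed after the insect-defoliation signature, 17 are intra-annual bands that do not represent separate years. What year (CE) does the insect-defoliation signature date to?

The insect-defoliation signature sits at ring 12 from the pith, so 620 − 12 = 608 rings formed after it.
Excluding 17 false rings: 608 − 17 = 591.
Counting back 591 years from 1997 CE places the insect-defoliation signature in 1997 − 591 = 1406 CE.

1406 CE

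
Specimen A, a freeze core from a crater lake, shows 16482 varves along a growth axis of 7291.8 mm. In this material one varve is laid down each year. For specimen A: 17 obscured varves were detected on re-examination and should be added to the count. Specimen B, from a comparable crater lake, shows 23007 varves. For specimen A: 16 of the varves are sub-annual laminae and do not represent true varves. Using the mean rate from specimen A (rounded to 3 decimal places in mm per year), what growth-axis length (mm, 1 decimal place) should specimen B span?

Specimen A: after corrections the count is 16482 − 16 + 17 = 16483 varves.
A: Extension rate ≈ 7291.8 / 16483 = 0.442 mm/year.
Length of B = 0.442 × 23007 = 10169.1 mm.

10169.1 mm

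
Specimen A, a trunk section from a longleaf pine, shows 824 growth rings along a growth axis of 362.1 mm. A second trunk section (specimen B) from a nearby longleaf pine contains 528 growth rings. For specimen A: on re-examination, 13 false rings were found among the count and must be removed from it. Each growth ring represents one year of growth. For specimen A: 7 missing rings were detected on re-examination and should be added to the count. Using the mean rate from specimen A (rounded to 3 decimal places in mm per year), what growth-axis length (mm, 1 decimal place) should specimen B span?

233.9 mm

Specimen A: true growth ring count = 824 − 13 + 7 = 818.
A: Extension rate ≈ 362.1 / 818 = 0.443 mm per year.
Length of B = 0.443 × 528 = 233.9 mm.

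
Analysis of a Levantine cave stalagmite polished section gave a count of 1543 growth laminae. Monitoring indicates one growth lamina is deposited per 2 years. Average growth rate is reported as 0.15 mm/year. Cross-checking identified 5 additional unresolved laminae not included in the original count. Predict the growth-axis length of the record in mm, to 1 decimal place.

464.4 mm

Adjusted count: 1543 + 5 = 1548 growth laminae.
At 2 years per growth lamina, 1548 × 2 = 3096 years.
Predicted length = 0.15 mm/year × 3096 years = 464.4 mm.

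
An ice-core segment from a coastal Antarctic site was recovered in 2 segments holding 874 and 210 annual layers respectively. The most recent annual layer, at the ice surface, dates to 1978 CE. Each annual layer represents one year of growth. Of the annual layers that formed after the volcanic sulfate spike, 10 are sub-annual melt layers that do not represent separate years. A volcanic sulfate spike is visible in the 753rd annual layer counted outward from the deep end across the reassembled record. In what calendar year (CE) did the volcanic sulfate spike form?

1657 CE

Total annual layers = 874 + 210 = 1084.
Between annual layer 753 and the ice surface there are 1084 − 753 = 331 annual layers.
331 − 10 false = 321 true annual layers after the volcanic sulfate spike.
The annual layer at the ice surface is 1978 CE, so the volcanic sulfate spike dates to 1978 − 321 = 1657 CE.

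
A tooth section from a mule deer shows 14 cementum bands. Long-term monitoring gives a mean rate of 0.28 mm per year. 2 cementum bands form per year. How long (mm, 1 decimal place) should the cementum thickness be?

2.0 mm

Dividing by 2 cementum bands per year: 14 / 2 = 7 years.
7 years at 0.28 mm/year gives 0.28 × 7 = 2.0 mm.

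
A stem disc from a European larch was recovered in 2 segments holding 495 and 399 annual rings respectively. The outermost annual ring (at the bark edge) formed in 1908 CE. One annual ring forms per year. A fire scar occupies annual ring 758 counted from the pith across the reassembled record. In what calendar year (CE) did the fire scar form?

1772 CE

Total annual rings = 495 + 399 = 894.
Between annual ring 758 and the bark edge there are 894 − 758 = 136 annual rings.
The annual ring at the bark edge is 1908 CE, so the fire scar dates to 1908 − 136 = 1772 CE.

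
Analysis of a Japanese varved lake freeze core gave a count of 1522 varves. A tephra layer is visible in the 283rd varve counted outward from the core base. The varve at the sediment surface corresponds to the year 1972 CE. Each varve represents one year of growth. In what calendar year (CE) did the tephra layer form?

Between varve 283 and the sediment surface there are 1522 − 283 = 1239 varves.
Counting back 1239 years from 1972 CE places the tephra layer in 1972 − 1239 = 733 CE.

733 CE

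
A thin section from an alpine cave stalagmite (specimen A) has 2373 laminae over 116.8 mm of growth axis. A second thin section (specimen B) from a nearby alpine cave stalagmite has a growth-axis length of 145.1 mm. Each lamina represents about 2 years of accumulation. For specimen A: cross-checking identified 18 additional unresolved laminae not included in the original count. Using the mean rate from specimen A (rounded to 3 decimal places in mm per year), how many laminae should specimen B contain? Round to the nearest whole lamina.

3023 laminae

Specimen A: correcting the raw count gives 2373 + 18 = 2391 true laminae.
Specimen A: multiplying by 2 years per lamina: 2391 × 2 = 4782 years.
A: Mean rate = 116.8 mm / 4782 years ≈ 0.024 mm per year.
B spans 145.1 / 0.024 = 6045.83 years; at 2 years per lamina that is 6045.83 / 2 ≈ 3023 laminae.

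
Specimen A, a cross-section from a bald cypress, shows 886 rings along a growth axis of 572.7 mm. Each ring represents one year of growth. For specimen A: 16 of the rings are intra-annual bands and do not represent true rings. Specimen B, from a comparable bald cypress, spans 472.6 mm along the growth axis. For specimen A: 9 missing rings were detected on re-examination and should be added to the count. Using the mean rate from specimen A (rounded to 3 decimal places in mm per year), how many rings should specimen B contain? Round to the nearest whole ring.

725 rings

Specimen A: after corrections the count is 886 − 16 + 9 = 879 rings.
A: 572.7 mm over 879 years gives 572.7 / 879 ≈ 0.652 mm per year.
For B, 472.6 / 0.652 = 724.85 years ≈ 725 rings.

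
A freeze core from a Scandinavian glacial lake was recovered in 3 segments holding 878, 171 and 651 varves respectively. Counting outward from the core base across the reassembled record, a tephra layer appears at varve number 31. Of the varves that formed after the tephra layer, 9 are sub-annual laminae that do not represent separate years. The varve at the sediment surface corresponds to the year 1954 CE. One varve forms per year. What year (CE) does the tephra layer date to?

Total varves = 878 + 171 + 651 = 1700.
Between varve 31 and the sediment surface there are 1700 − 31 = 1669 varves.
1669 − 9 false = 1660 true varves after the tephra layer.
1954 − 1660 = 294 CE.

294 CE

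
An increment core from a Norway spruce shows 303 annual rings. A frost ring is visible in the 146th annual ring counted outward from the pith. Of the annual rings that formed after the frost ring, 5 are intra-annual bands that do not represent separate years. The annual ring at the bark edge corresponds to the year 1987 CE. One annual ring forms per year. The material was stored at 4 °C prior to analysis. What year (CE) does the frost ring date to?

1835 CE

The frost ring sits at annual ring 146 from the pith, so 303 − 146 = 157 annual rings formed after it.
Removing the 5 false annual rings leaves 157 − 5 = 152 true annual rings beyond the frost ring.
1987 − 152 = 1835 CE.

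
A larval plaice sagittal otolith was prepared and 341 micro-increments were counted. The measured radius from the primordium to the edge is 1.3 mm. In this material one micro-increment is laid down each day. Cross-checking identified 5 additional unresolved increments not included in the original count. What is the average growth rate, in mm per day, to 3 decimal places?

After corrections the count is 341 + 5 = 346 micro-increments.
Mean rate = 1.3 mm / 346 days ≈ 0.004 mm per day.

0.004 mm per day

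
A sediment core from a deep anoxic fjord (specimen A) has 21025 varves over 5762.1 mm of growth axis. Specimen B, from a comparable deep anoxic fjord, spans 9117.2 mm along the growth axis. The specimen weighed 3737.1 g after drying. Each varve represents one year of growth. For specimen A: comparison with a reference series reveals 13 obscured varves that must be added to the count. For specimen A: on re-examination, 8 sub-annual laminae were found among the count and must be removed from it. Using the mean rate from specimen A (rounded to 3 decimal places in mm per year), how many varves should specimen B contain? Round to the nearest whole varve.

Specimen A: adjusted count: 21025 − 8 + 13 = 21030 varves.
A: Extension rate ≈ 5762.1 / 21030 = 0.274 mm/year.
For B, 9117.2 / 0.274 = 33274.45 years ≈ 33274 varves.

33274 varves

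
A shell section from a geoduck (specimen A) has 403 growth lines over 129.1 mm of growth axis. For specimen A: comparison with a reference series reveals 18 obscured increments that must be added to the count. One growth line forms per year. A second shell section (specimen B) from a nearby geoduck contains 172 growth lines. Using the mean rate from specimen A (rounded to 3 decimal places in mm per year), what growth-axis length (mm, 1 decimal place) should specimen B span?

52.8 mm

Specimen A: true growth line count = 403 + 18 = 421.
A: Extension rate ≈ 129.1 / 421 = 0.307 mm/yr.
Length of B = 0.307 × 172 = 52.8 mm.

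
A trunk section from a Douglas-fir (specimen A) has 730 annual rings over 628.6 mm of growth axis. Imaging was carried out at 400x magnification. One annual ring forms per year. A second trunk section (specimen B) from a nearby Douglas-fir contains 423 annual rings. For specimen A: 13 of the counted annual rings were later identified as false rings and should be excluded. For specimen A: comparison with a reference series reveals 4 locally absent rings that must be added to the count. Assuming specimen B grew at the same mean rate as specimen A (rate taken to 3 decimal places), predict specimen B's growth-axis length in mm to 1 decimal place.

Specimen A: true annual ring count = 730 − 13 + 4 = 721.
A: Mean rate = 628.6 mm / 721 years ≈ 0.872 mm/yr.
Length of B = 0.872 × 423 = 368.9 mm.

368.9 mm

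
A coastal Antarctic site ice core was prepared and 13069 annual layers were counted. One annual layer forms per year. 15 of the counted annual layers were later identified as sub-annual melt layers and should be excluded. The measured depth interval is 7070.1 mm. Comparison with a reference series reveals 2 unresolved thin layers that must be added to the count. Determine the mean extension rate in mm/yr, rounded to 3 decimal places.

Correcting the raw count gives 13069 − 15 + 2 = 13056 true annual layers.
Mean rate = 7070.1 mm / 13056 years ≈ 0.542 mm/yr.

0.542 mm/yr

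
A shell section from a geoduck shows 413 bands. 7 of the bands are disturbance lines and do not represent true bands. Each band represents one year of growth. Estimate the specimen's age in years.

Adjusted count: 413 − 7 = 406 bands.
At one band per year, that is 406 years.

406 years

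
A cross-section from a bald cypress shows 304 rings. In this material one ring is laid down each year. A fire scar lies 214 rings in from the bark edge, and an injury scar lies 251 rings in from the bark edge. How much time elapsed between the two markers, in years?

Separation: 251 − 214 = 37 rings.
That is 37 years at one ring per year.

37 years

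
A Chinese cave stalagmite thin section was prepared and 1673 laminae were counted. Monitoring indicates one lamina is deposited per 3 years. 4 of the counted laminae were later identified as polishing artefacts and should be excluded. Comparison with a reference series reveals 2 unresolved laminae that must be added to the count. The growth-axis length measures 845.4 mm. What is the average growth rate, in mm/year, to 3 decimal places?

After corrections the count is 1673 − 4 + 2 = 1671 laminae.
1671 laminae at 3 years each span 1671 × 3 = 5013 years.
Mean rate = 845.4 mm / 5013 years ≈ 0.169 mm/year.

0.169 mm/year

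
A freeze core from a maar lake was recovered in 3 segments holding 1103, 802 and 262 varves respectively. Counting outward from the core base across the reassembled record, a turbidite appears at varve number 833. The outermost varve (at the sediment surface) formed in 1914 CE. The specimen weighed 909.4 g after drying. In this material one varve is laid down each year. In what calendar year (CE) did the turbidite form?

580 CE

Total varves = 1103 + 802 + 262 = 2167.
2167 − 833 = 1334 varves lie beyond the turbidite toward the sediment surface.
The varve at the sediment surface is 1914 CE, so the turbidite dates to 1914 − 1334 = 580 CE.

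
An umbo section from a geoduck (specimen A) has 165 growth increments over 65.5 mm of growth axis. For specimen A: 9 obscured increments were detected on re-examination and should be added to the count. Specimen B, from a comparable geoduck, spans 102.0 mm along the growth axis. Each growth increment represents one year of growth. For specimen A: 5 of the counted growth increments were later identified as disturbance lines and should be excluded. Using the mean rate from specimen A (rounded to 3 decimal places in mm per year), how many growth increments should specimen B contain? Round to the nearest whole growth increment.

Specimen A: correcting the raw count gives 165 − 5 + 9 = 169 true growth increments.
A: 65.5 mm over 169 years gives 65.5 / 169 ≈ 0.388 mm/year.
Specimen B: 102.0 mm / 0.388 mm per year = 262.89 years ≈ 263 growth increments.

263 growth increments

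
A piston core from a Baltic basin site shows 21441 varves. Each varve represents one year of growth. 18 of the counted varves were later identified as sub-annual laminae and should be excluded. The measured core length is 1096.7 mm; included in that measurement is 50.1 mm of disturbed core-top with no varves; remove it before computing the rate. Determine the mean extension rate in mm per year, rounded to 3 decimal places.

0.049 mm per year

Adjusted count: 21441 − 18 = 21423 varves.
The growth record spans 1096.7 − 50.1 = 1046.6 mm.
Mean rate = 1046.6 mm / 21423 years ≈ 0.049 mm per year.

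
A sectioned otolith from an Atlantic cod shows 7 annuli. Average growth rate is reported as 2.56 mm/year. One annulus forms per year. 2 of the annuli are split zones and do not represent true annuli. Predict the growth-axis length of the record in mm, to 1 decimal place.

Adjusted count: 7 − 2 = 5 annuli.
Length ≈ 2.56 × 5 = 12.8 mm.

12.8 mm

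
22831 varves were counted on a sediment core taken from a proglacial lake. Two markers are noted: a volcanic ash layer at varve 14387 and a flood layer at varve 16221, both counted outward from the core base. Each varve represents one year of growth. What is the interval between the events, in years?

1834 years

16221 − 14387 = 1834 varves lie between the two events.
One varve per year makes the interval 1834 years.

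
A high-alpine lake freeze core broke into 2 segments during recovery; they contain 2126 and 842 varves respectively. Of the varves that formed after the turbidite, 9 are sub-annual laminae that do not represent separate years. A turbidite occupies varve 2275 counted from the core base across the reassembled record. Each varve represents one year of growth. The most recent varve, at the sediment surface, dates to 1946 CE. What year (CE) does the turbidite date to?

1262 CE

Total varves = 2126 + 842 = 2968.
The turbidite sits at varve 2275 from the core base, so 2968 − 2275 = 693 varves formed after it.
693 − 9 false = 684 true varves after the turbidite.
The varve at the sediment surface is 1946 CE, so the turbidite dates to 1946 − 684 = 1262 CE.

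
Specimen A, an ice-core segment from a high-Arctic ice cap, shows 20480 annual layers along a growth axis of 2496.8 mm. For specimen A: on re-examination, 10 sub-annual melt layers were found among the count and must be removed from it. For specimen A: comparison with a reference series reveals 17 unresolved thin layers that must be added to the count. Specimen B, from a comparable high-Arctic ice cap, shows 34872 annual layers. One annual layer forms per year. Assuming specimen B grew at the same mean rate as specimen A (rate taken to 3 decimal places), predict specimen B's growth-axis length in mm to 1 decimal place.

Specimen A: true annual layer count = 20480 − 10 + 17 = 20487.
A: 2496.8 mm over 20487 years gives 2496.8 / 20487 ≈ 0.122 mm/year.
For B, 0.122 mm/year × 34872 years = 4254.4 mm.

4254.4 mm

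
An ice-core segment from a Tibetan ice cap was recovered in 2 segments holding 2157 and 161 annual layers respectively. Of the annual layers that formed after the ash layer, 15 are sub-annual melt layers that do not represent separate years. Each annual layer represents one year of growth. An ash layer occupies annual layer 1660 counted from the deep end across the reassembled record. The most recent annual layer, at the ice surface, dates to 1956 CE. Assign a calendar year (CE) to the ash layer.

Total annual layers = 2157 + 161 = 2318.
2318 − 1660 = 658 annual layers lie beyond the ash layer toward the ice surface.
Excluding 15 false annual layers: 658 − 15 = 643.
The annual layer at the ice surface is 1956 CE, so the ash layer dates to 1956 − 643 = 1313 CE.

1313 CE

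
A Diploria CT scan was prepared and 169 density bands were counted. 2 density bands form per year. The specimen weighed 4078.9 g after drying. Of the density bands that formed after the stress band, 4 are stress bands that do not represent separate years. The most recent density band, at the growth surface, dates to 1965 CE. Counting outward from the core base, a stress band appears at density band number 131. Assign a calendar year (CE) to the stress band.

1948 CE

The stress band sits at density band 131 from the core base, so 169 − 131 = 38 density bands formed after it.
Excluding 4 false density bands: 38 − 4 = 34.
Dividing by 2 density bands per year: 34 / 2 = 17 years.
1965 − 17 = 1948 CE.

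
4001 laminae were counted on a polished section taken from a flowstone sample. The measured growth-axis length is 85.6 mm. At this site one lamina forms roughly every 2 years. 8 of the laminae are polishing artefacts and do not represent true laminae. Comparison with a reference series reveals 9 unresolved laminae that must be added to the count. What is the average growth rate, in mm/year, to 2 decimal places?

Correcting the raw count gives 4001 − 8 + 9 = 4002 true laminae.
4002 laminae at 2 years each span 4002 × 2 = 8004 years.
Mean rate = 85.6 mm / 8004 years ≈ 0.01 mm/year.

0.01 mm/year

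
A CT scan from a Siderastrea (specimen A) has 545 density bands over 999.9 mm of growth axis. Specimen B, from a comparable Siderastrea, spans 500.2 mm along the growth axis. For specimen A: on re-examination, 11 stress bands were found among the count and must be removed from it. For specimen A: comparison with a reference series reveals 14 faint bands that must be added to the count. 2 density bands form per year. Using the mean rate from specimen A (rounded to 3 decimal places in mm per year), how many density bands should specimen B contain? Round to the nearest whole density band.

274 density bands

Specimen A: after corrections the count is 545 − 11 + 14 = 548 density bands.
Specimen A: with 2 density bands per year, 548 / 2 = 274 years.
A: 999.9 mm over 274 years gives 999.9 / 274 ≈ 3.649 mm per year.
Specimen B: 500.2 mm / 3.649 mm per year = 137.08 years; at 2 density bands per year that is 137.08 × 2 ≈ 274 density bands.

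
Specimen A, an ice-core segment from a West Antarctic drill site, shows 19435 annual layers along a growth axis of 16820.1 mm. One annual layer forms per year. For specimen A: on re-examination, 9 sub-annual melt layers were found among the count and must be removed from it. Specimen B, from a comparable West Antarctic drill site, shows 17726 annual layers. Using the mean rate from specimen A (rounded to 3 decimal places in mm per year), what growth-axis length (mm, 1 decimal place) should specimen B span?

15350.7 mm

Specimen A: true annual layer count = 19435 − 9 = 19426.
A: 16820.1 mm over 19426 years gives 16820.1 / 19426 ≈ 0.866 mm/year.
For B, 0.866 mm/year × 17726 years = 15350.7 mm.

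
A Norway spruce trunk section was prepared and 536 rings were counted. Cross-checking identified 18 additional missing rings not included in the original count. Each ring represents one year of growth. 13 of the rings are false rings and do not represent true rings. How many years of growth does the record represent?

After corrections the count is 536 − 13 + 18 = 541 rings.
At one ring per year, that is 541 years.

541 yr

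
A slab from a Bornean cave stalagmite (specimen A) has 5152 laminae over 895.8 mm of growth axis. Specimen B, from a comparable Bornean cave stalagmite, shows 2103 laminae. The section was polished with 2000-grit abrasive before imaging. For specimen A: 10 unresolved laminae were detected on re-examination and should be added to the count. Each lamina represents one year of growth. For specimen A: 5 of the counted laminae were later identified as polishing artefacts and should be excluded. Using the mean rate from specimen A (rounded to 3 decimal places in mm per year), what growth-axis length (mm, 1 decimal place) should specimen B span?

365.9 mm

Specimen A: adjusted count: 5152 − 5 + 10 = 5157 laminae.
A: 895.8 mm over 5157 years gives 895.8 / 5157 ≈ 0.174 mm per year.
For B, 0.174 mm/year × 2103 years = 365.9 mm.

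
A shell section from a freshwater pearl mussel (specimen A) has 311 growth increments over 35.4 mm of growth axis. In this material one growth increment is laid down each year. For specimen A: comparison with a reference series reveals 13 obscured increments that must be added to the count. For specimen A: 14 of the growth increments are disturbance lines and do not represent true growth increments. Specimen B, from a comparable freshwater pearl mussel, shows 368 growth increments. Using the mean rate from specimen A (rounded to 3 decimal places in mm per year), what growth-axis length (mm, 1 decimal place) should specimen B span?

42.0 mm

Specimen A: true growth increment count = 311 − 14 + 13 = 310.
A: Extension rate ≈ 35.4 / 310 = 0.114 mm per year.
For B, 0.114 mm/year × 368 years = 42.0 mm.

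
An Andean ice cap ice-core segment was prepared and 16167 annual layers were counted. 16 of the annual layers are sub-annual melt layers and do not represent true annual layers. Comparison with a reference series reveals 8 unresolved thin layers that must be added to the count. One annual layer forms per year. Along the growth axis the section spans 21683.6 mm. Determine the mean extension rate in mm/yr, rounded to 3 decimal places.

Adjusted count: 16167 − 16 + 8 = 16159 annual layers.
21683.6 mm over 16159 years gives 21683.6 / 16159 ≈ 1.342 mm/yr.

1.342 mm/yr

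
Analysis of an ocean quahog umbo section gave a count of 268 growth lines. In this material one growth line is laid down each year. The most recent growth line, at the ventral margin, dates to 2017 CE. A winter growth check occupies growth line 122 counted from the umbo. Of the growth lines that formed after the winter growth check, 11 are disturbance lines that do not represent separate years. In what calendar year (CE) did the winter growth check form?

1882 CE

268 − 122 = 146 growth lines lie beyond the winter growth check toward the ventral margin.
Excluding 11 false growth lines: 146 − 11 = 135.
The growth line at the ventral margin is 2017 CE, so the winter growth check dates to 2017 − 135 = 1882 CE.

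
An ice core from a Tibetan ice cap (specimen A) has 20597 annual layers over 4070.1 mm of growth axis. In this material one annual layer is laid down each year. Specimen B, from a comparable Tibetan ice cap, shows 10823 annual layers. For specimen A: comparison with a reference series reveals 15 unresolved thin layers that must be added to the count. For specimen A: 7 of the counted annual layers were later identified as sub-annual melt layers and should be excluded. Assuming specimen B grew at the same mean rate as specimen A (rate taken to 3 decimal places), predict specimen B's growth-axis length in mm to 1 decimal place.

Specimen A: true annual layer count = 20597 − 7 + 15 = 20605.
A: Extension rate ≈ 4070.1 / 20605 = 0.198 mm/yr.
B's length ≈ 0.198 × 10823 = 2143.0 mm.

2143.0 mm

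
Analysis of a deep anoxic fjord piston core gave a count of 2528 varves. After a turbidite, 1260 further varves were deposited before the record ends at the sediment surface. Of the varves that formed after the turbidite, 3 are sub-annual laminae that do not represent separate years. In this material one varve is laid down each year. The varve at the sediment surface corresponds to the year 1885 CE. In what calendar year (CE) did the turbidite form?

1260 varves formed after the turbidite.
Excluding 3 false varves: 1260 − 3 = 1257.
Counting back 1257 years from 1885 CE places the turbidite in 1885 − 1257 = 628 CE.

628 CE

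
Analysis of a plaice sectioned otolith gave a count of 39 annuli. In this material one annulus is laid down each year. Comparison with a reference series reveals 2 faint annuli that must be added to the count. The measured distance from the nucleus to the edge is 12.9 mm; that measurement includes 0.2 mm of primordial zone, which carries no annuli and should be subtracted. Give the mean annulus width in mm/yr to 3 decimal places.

True annulus count = 39 + 2 = 41.
The growth record spans 12.9 − 0.2 = 12.7 mm.
Extension rate ≈ 12.7 / 41 = 0.310 mm/yr.

0.310 mm/yr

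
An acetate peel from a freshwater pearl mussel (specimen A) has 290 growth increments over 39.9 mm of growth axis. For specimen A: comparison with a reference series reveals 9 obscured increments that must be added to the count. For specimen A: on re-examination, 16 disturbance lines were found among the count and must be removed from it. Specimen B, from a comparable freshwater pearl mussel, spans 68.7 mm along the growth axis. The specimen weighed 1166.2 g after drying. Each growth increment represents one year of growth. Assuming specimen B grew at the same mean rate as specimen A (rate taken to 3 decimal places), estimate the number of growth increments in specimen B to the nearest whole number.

Specimen A: true growth increment count = 290 − 16 + 9 = 283.
A: Extension rate ≈ 39.9 / 283 = 0.141 mm/yr.
B spans 68.7 / 0.141 = 487.23 years ≈ 487 growth increments.

487 growth increments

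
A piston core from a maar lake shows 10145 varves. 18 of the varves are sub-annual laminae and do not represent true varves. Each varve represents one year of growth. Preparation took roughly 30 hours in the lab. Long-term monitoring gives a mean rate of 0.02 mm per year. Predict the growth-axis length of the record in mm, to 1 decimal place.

202.5 mm

After corrections the count is 10145 − 18 = 10127 varves.
Length ≈ 0.02 × 10127 = 202.5 mm.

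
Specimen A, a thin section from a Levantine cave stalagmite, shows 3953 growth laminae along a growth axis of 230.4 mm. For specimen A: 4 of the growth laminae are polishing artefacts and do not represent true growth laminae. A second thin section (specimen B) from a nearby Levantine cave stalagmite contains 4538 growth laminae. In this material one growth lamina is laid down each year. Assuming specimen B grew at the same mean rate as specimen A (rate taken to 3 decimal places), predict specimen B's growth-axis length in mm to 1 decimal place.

263.2 mm

Specimen A: true growth lamina count = 3953 − 4 = 3949.
A: 230.4 mm over 3949 years gives 230.4 / 3949 ≈ 0.058 mm/year.
For B, 0.058 mm/year × 4538 years = 263.2 mm.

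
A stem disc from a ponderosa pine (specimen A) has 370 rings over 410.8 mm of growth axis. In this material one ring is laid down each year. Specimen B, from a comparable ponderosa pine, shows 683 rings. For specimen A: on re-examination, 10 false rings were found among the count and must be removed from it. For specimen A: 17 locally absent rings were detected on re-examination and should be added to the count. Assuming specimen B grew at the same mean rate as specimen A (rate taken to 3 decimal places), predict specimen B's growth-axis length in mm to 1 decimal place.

Specimen A: true ring count = 370 − 10 + 17 = 377.
A: 410.8 mm over 377 years gives 410.8 / 377 ≈ 1.090 mm/year.
For B, 1.090 mm/year × 683 years = 744.5 mm.

744.5 mm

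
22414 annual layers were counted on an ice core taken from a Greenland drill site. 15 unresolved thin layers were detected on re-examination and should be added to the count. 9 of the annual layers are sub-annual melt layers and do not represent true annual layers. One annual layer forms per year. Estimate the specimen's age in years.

After corrections the count is 22414 − 9 + 15 = 22420 annual layers.
With a one-to-one annual layer periodicity this is 22420 years.

22420 years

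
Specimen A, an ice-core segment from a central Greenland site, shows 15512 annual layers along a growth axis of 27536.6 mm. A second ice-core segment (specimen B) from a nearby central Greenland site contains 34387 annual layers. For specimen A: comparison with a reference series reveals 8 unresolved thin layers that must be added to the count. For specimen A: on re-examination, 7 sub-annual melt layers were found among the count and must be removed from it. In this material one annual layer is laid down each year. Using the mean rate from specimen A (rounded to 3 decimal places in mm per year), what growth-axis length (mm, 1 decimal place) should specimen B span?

61036.9 mm

Specimen A: true annual layer count = 15512 − 7 + 8 = 15513.
A: Extension rate ≈ 27536.6 / 15513 = 1.775 mm/year.
B's length ≈ 1.775 × 34387 = 61036.9 mm.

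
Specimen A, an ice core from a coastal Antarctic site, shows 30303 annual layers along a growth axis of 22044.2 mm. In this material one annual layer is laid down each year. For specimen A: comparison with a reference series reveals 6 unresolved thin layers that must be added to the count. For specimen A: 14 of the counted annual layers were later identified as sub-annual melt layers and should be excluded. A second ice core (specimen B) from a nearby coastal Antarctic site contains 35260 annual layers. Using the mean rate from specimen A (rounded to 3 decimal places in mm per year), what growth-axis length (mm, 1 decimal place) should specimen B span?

25669.3 mm

Specimen A: adjusted count: 30303 − 14 + 6 = 30295 annual layers.
A: Extension rate ≈ 22044.2 / 30295 = 0.728 mm/yr.
B's length ≈ 0.728 × 35260 = 25669.3 mm.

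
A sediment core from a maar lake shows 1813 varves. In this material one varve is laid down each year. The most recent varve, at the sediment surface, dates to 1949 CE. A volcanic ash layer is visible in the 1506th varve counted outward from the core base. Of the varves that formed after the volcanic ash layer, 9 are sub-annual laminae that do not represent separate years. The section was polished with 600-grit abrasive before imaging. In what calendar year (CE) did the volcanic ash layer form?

The volcanic ash layer sits at varve 1506 from the core base, so 1813 − 1506 = 307 varves formed after it.
Removing the 9 false varves leaves 307 − 9 = 298 true varves beyond the volcanic ash layer.
Counting back 298 years from 1949 CE places the volcanic ash layer in 1949 − 298 = 1651 CE.

1651 CE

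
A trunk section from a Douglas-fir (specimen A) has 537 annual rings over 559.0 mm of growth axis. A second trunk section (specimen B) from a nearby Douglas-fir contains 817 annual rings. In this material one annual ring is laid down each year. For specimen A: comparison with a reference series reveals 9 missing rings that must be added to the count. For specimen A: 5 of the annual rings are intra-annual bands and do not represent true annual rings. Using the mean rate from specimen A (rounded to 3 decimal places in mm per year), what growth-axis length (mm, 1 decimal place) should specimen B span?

Specimen A: adjusted count: 537 − 5 + 9 = 541 annual rings.
A: Mean rate = 559.0 mm / 541 years ≈ 1.033 mm/yr.
Length of B = 1.033 × 817 = 844.0 mm.

844.0 mm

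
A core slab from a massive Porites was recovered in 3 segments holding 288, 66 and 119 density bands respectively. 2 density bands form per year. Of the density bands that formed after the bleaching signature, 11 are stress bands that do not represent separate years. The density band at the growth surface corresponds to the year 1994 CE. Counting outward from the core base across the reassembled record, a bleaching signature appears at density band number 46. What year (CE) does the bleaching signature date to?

Total density bands = 288 + 66 + 119 = 473.
Between density band 46 and the growth surface there are 473 − 46 = 427 density bands.
Excluding 11 false density bands: 427 − 11 = 416.
With 2 density bands per year, 416 / 2 = 208 years.
Counting back 208 years from 1994 CE places the bleaching signature in 1994 − 208 = 1786 CE.

1786 CE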